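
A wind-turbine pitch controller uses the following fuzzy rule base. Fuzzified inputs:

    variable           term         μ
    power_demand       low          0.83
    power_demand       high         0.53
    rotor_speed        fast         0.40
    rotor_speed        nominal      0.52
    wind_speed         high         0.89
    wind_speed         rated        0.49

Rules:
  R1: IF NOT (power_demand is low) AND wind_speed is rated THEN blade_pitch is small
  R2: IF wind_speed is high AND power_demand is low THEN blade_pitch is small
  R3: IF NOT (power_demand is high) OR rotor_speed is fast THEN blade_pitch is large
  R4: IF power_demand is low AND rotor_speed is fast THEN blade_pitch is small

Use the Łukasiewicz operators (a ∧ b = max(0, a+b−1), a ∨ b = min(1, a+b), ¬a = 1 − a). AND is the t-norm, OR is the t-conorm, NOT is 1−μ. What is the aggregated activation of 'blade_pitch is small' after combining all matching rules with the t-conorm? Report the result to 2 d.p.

0.95

R1: ¬low=1−0.83=0.17, rated=0.49; AND[max(0, a+b−1)] → w = 0.00
R2: high=0.89, low=0.83; AND[max(0, a+b−1)] → w = 0.72
R3: ¬high=1−0.53=0.47, fast=0.40; OR[min(1, a+b)] → w = 0.87
R4: low=0.83, fast=0.40; AND[max(0, a+b−1)] → w = 0.23
Rules with consequent 'small': {R1, R2, R4} → strengths 0.00, 0.72, 0.23
Aggregate via t-conorm [min(1, a+b)]: 0.95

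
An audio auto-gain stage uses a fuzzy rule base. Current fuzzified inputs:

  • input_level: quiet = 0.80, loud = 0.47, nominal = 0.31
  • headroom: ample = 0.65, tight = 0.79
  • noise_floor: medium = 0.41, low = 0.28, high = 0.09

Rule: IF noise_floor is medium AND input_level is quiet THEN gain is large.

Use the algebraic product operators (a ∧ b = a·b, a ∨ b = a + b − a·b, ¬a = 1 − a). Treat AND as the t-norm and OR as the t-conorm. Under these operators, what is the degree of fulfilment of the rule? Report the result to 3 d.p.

0.328

firing strength: medium=0.41, quiet=0.80; AND[a·b] → w = 0.3280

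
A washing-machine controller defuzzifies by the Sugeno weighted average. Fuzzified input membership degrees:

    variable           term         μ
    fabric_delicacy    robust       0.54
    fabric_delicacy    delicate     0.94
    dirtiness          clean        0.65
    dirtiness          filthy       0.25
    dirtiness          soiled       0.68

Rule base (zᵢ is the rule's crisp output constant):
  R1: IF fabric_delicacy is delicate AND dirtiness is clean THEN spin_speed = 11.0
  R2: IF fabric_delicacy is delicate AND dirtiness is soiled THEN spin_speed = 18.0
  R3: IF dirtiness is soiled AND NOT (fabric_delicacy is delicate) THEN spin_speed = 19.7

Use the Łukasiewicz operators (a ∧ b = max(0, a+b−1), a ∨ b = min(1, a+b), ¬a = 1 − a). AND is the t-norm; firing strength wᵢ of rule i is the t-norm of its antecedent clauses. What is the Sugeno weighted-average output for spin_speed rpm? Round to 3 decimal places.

14.587

R1 (z=11.0): delicate=0.94, clean=0.65; AND[max(0, a+b−1)] → w = 0.59
R2 (z=18.0): delicate=0.94, soiled=0.68; AND[max(0, a+b−1)] → w = 0.62
R3 (z=19.7): soiled=0.68, ¬delicate=1−0.94=0.06; AND[max(0, a+b−1)] → w = 0.00
Weighted average = (0.59·11.0 + 0.62·18.0 + 0.00·19.7) / (0.59 + 0.62 + 0.00)
  = 17.6500 / 1.2100 = 14.587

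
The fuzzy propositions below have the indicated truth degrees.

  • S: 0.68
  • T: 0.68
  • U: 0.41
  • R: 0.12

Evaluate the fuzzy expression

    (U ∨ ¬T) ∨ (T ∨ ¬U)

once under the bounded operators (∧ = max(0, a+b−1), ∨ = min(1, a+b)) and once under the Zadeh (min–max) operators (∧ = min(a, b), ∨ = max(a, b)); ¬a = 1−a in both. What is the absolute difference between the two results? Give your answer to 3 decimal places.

Under bounded:
  ¬T = 1 − 0.68 = 0.32
  U ∨ ¬T = min(1, a+b) on (0.41, 0.32) = 0.73
  ¬U = 1 − 0.41 = 0.59
  T ∨ ¬U = min(1, a+b) on (0.68, 0.59) = 1.00
  (U ∨ ¬T) ∨ (T ∨ ¬U) = min(1, a+b) on (0.73, 1.00) = 1.00
  → value = 1.0000
Under Zadeh (min–max):
  ¬T = 1 − 0.68 = 0.32
  U ∨ ¬T = max(a, b) on (0.41, 0.32) = 0.41
  ¬U = 1 − 0.41 = 0.59
  T ∨ ¬U = max(a, b) on (0.68, 0.59) = 0.68
  (U ∨ ¬T) ∨ (T ∨ ¬U) = max(a, b) on (0.41, 0.68) = 0.68
  → value = 0.6800
|1.0000 − 0.6800| = 0.320

0.320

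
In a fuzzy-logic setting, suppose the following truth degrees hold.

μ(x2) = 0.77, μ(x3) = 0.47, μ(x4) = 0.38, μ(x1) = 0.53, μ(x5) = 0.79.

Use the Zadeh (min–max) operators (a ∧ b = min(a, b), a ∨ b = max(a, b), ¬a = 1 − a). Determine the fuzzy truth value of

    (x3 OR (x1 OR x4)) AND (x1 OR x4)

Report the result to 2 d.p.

x1 OR x4 = max(a, b) on (0.53, 0.38) = 0.53
x3 OR (x1 OR x4) = max(a, b) on (0.47, 0.53) = 0.53
x1 OR x4 = max(a, b) on (0.53, 0.38) = 0.53
(x3 OR (x1 OR x4)) AND (x1 OR x4) = min(a, b) on (0.53, 0.53) = 0.53

0.53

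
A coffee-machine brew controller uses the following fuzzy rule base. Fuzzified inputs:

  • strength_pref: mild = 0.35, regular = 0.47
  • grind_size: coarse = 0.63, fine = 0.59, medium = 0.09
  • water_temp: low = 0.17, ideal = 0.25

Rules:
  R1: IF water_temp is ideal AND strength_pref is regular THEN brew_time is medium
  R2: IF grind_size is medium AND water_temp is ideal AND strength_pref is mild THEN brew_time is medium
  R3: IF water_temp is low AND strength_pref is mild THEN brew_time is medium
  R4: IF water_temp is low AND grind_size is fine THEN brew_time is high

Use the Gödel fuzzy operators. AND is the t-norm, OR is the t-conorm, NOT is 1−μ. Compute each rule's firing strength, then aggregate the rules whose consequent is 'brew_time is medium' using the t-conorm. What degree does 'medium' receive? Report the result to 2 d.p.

0.25

R1: ideal=0.25, regular=0.47; AND[min(a, b)] → w = 0.25
R2: medium=0.09, ideal=0.25, mild=0.35; AND[min(a, b)] → w = 0.09
R3: low=0.17, mild=0.35; AND[min(a, b)] → w = 0.17
R4: low=0.17, fine=0.59; AND[min(a, b)] → w = 0.17
Rules with consequent 'medium': {R1, R2, R3} → strengths 0.25, 0.09, 0.17
Aggregate via t-conorm [max(a, b)]: 0.25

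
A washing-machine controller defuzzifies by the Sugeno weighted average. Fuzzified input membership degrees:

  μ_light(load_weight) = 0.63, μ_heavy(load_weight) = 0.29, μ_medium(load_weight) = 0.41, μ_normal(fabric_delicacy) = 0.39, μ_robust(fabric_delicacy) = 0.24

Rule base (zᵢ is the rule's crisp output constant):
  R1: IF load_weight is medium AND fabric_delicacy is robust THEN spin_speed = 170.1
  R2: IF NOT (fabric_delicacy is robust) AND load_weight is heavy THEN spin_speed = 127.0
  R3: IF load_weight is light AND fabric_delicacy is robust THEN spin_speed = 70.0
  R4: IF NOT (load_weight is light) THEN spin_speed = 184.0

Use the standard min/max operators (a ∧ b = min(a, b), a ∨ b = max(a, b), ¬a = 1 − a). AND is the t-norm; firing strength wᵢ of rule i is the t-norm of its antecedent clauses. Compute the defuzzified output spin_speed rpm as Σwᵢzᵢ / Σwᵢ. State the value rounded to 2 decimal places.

142.57

R1 (z=170.1): medium=0.41, robust=0.24; AND[min(a, b)] → w = 0.24
R2 (z=127.0): ¬robust=1−0.24=0.76, heavy=0.29; AND[min(a, b)] → w = 0.29
R3 (z=70.0): light=0.63, robust=0.24; AND[min(a, b)] → w = 0.24
R4 (z=184.0): ¬light=1−0.63=0.37 → w = 0.37
Weighted average = (0.24·170.1 + 0.29·127.0 + 0.24·70.0 + 0.37·184.0) / (0.24 + 0.29 + 0.24 + 0.37)
  = 162.5340 / 1.1400 = 142.57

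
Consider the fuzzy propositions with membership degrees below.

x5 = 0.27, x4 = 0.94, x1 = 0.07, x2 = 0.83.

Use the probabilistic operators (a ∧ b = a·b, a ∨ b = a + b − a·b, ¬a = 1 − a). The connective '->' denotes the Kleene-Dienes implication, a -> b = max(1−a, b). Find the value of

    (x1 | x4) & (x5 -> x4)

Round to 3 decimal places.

0.888

x1 | x4 = a + b − a·b on (0.0700, 0.9400) = 0.9442
x5 -> x4  [Kleene-Dienes: max(1−a, b)] with a=0.2700, b=0.9400 → 0.9400
(x1 | x4) & (x5 -> x4) = a·b on (0.9442, 0.9400) = 0.8875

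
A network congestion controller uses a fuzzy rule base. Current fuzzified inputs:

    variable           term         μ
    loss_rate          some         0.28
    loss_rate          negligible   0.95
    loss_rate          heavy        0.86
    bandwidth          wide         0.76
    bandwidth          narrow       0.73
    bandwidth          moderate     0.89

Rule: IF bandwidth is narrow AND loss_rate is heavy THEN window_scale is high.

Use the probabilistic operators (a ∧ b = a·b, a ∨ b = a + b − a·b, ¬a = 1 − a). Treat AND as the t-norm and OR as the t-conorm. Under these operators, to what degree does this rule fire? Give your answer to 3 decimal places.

0.628

firing strength: narrow=0.73, heavy=0.86; AND[a·b] → w = 0.6278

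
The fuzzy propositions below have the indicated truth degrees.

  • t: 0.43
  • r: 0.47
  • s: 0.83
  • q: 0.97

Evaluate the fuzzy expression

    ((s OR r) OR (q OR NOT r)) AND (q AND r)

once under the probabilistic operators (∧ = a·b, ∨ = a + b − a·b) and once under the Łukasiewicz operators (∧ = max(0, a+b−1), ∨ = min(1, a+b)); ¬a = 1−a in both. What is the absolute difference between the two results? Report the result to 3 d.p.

Under probabilistic:
  s OR r = a + b − a·b on (0.8300, 0.4700) = 0.9099
  NOT r = 1 − 0.4700 = 0.5300
  q OR NOT r = a + b − a·b on (0.9700, 0.5300) = 0.9859
  (s OR r) OR (q OR NOT r) = a + b − a·b on (0.9099, 0.9859) = 0.9987
  q AND r = a·b on (0.9700, 0.4700) = 0.4559
  ((s OR r) OR (q OR NOT r)) AND (q AND r) = a·b on (0.9987, 0.4559) = 0.4553
  → value = 0.4553
Under Łukasiewicz:
  s OR r = min(1, a+b) on (0.83, 0.47) = 1.00
  NOT r = 1 − 0.47 = 0.53
  q OR NOT r = min(1, a+b) on (0.97, 0.53) = 1.00
  (s OR r) OR (q OR NOT r) = min(1, a+b) on (1.00, 1.00) = 1.00
  q AND r = max(0, a+b−1) on (0.97, 0.47) = 0.44
  ((s OR r) OR (q OR NOT r)) AND (q AND r) = max(0, a+b−1) on (1.00, 0.44) = 0.44
  → value = 0.4400
|0.4553 − 0.4400| = 0.015

0.015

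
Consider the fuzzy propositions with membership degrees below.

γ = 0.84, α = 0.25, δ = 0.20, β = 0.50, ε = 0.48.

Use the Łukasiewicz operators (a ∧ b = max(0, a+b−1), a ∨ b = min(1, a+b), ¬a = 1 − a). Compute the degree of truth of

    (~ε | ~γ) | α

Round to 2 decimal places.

~ε = 1 − 0.48 = 0.52
~γ = 1 − 0.84 = 0.16
~ε | ~γ = min(1, a+b) on (0.52, 0.16) = 0.68
(~ε | ~γ) | α = min(1, a+b) on (0.68, 0.25) = 0.93

0.93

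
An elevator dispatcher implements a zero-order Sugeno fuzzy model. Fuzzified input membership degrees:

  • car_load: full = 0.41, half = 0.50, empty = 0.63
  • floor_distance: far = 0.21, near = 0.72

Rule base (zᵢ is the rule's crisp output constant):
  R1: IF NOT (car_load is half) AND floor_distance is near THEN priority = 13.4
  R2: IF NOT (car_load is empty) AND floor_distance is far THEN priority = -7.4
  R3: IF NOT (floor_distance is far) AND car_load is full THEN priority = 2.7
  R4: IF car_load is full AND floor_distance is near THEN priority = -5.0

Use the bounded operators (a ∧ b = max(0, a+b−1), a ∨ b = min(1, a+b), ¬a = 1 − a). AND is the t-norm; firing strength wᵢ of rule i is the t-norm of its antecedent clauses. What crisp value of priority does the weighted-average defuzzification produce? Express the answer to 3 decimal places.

R1 (z=13.4): ¬half=1−0.50=0.50, near=0.72; AND[max(0, a+b−1)] → w = 0.22
R2 (z=-7.4): ¬empty=1−0.63=0.37, far=0.21; AND[max(0, a+b−1)] → w = 0.00
R3 (z=2.7): ¬far=1−0.21=0.79, full=0.41; AND[max(0, a+b−1)] → w = 0.20
R4 (z=-5.0): full=0.41, near=0.72; AND[max(0, a+b−1)] → w = 0.13
Weighted average = (0.22·13.4 + 0.00·-7.4 + 0.20·2.7 + 0.13·-5.0) / (0.22 + 0.00 + 0.20 + 0.13)
  = 2.8380 / 0.5500 = 5.160

5.160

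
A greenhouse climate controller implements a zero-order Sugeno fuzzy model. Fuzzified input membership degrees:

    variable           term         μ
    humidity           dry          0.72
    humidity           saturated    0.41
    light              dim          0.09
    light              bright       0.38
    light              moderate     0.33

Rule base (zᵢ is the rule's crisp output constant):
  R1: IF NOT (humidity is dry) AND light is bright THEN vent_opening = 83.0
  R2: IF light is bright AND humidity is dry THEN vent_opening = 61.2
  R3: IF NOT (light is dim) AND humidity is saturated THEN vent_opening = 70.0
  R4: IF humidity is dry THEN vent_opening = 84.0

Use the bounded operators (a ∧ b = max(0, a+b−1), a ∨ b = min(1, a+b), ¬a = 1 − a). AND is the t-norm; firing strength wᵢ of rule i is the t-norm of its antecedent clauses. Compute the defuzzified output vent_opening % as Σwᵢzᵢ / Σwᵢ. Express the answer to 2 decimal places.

R1 (z=83.0): ¬dry=1−0.72=0.28, bright=0.38; AND[max(0, a+b−1)] → w = 0.00
R2 (z=61.2): bright=0.38, dry=0.72; AND[max(0, a+b−1)] → w = 0.10
R3 (z=70.0): ¬dim=1−0.09=0.91, saturated=0.41; AND[max(0, a+b−1)] → w = 0.32
R4 (z=84.0): dry=0.72 → w = 0.72
Weighted average = (0.00·83.0 + 0.10·61.2 + 0.32·70.0 + 0.72·84.0) / (0.00 + 0.10 + 0.32 + 0.72)
  = 89.0000 / 1.1400 = 78.07

78.07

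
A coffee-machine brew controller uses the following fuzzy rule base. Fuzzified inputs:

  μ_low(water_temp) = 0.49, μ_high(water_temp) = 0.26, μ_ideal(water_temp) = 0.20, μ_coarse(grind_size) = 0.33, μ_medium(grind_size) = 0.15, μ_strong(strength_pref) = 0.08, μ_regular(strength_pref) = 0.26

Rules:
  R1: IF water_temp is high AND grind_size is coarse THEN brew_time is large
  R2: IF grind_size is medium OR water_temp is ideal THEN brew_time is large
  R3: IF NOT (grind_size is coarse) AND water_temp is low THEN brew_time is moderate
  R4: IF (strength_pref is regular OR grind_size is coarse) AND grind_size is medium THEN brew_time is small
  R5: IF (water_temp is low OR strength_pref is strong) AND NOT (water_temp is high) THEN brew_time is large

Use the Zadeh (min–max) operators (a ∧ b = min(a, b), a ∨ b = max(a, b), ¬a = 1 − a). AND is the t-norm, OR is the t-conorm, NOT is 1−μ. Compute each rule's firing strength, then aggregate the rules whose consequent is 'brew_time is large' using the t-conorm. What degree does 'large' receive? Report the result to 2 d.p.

R1: high=0.26, coarse=0.33; AND[min(a, b)] → w = 0.26
R2: medium=0.15, ideal=0.20; OR[max(a, b)] → w = 0.20
R3: ¬coarse=1−0.33=0.67, low=0.49; AND[min(a, b)] → w = 0.49
R4: (regular=0.26 OR coarse=0.33) = 0.33; AND[min(a, b)] with medium=0.15 → w = 0.15
R5: (low=0.49 OR strong=0.08) = 0.49; AND[min(a, b)] with ¬high=1−0.26=0.74 → w = 0.49
Rules with consequent 'large': {R1, R2, R5} → strengths 0.26, 0.20, 0.49
Aggregate via t-conorm [max(a, b)]: 0.49

0.49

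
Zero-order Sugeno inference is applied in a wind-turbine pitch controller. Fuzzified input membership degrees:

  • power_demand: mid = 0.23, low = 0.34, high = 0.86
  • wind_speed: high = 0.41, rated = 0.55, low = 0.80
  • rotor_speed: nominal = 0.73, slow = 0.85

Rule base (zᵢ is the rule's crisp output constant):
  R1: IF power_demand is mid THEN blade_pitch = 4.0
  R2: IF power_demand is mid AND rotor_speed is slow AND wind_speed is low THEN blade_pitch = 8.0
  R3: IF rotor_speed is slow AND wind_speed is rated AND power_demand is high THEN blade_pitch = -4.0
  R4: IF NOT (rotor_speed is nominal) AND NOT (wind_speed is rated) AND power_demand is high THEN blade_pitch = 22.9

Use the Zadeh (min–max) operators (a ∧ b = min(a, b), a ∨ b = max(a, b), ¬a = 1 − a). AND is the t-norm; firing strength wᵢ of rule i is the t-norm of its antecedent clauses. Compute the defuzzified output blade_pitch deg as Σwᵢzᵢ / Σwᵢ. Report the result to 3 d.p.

R1 (z=4.0): mid=0.23 → w = 0.23
R2 (z=8.0): mid=0.23, slow=0.85, low=0.80; AND[min(a, b)] → w = 0.23
R3 (z=-4.0): slow=0.85, rated=0.55, high=0.86; AND[min(a, b)] → w = 0.55
R4 (z=22.9): ¬nominal=1−0.73=0.27, ¬rated=1−0.55=0.45, high=0.86; AND[min(a, b)] → w = 0.27
Weighted average = (0.23·4.0 + 0.23·8.0 + 0.55·-4.0 + 0.27·22.9) / (0.23 + 0.23 + 0.55 + 0.27)
  = 6.7430 / 1.2800 = 5.268

5.268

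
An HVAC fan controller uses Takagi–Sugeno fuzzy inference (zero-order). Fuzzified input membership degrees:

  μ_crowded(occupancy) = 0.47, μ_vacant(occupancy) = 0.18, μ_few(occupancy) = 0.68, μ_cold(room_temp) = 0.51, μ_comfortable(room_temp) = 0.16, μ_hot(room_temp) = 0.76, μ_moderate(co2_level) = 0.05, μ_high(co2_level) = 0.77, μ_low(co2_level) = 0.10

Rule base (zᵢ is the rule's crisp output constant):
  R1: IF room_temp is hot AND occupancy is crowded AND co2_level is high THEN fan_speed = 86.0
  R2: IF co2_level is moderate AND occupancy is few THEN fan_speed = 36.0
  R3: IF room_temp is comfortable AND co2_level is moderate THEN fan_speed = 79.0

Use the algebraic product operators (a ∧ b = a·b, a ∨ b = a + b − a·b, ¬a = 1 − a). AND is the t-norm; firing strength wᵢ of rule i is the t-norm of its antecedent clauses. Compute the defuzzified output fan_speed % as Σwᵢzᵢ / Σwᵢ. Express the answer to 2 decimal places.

R1 (z=86.0): hot=0.76, crowded=0.47, high=0.77; AND[a·b] → w = 0.2750
R2 (z=36.0): moderate=0.05, few=0.68; AND[a·b] → w = 0.0340
R3 (z=79.0): comfortable=0.16, moderate=0.05; AND[a·b] → w = 0.0080
Weighted average = (0.2750·86.0 + 0.0340·36.0 + 0.0080·79.0) / (0.2750 + 0.0340 + 0.0080)
  = 25.5098 / 0.3170 = 80.46

80.46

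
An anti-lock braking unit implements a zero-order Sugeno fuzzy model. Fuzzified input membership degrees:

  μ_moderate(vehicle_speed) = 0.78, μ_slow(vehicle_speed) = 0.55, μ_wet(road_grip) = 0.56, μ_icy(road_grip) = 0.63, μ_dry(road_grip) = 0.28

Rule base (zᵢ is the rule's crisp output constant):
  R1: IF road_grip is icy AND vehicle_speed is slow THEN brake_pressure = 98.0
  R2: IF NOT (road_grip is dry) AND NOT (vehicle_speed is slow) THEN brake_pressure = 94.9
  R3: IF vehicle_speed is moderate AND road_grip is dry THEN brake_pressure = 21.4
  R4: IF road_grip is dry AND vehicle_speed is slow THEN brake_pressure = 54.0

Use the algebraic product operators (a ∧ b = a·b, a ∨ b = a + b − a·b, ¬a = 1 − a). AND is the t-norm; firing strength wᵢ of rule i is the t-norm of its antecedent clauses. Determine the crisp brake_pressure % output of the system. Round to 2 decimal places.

R1 (z=98.0): icy=0.63, slow=0.55; AND[a·b] → w = 0.3465
R2 (z=94.9): ¬dry=1−0.28=0.72, ¬slow=1−0.55=0.45; AND[a·b] → w = 0.3240
R3 (z=21.4): moderate=0.78, dry=0.28; AND[a·b] → w = 0.2184
R4 (z=54.0): dry=0.28, slow=0.55; AND[a·b] → w = 0.1540
Weighted average = (0.3465·98.0 + 0.3240·94.9 + 0.2184·21.4 + 0.1540·54.0) / (0.3465 + 0.3240 + 0.2184 + 0.1540)
  = 77.6944 / 1.0429 = 74.50

74.50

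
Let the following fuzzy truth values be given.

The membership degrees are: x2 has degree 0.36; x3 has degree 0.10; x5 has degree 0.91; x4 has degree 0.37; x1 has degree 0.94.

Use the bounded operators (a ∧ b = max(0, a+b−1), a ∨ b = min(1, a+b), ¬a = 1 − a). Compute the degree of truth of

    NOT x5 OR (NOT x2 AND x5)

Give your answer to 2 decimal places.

NOT x5 = 1 − 0.91 = 0.09
NOT x2 = 1 − 0.36 = 0.64
NOT x2 AND x5 = max(0, a+b−1) on (0.64, 0.91) = 0.55
NOT x5 OR (NOT x2 AND x5) = min(1, a+b) on (0.09, 0.55) = 0.64

0.64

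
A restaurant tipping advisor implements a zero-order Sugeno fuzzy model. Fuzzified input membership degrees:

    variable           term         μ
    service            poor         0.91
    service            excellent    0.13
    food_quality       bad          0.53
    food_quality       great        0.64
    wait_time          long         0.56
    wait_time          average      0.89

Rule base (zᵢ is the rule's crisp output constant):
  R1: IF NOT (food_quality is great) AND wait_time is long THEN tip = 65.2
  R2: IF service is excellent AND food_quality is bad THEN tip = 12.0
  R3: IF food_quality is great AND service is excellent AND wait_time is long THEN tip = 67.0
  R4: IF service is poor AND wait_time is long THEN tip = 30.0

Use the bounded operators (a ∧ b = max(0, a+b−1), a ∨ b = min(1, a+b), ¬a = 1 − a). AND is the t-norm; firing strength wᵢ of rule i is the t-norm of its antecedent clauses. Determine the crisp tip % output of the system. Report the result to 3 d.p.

30.000

R1 (z=65.2): ¬great=1−0.64=0.36, long=0.56; AND[max(0, a+b−1)] → w = 0.00
R2 (z=12.0): excellent=0.13, bad=0.53; AND[max(0, a+b−1)] → w = 0.00
R3 (z=67.0): great=0.64, excellent=0.13, long=0.56; AND[max(0, a+b−1)] → w = 0.00
R4 (z=30.0): poor=0.91, long=0.56; AND[max(0, a+b−1)] → w = 0.47
Weighted average = (0.00·65.2 + 0.00·12.0 + 0.00·67.0 + 0.47·30.0) / (0.00 + 0.00 + 0.00 + 0.47)
  = 14.1000 / 0.4700 = 30.000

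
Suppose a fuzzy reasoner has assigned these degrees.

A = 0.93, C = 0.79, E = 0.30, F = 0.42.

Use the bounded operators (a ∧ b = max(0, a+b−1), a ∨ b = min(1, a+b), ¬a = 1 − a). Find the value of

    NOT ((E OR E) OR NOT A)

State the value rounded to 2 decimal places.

E OR E = min(1, a+b) on (0.30, 0.30) = 0.60
NOT A = 1 − 0.93 = 0.07
(E OR E) OR NOT A = min(1, a+b) on (0.60, 0.07) = 0.67
NOT ((E OR E) OR NOT A) = 1 − 0.67 = 0.33

0.33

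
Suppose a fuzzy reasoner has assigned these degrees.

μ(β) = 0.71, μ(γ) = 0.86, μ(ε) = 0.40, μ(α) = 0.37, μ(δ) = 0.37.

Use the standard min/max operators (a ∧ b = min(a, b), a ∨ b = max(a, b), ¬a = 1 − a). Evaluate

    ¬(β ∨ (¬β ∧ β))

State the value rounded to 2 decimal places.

¬β = 1 − 0.71 = 0.29
¬β ∧ β = min(a, b) on (0.29, 0.71) = 0.29
β ∨ (¬β ∧ β) = max(a, b) on (0.71, 0.29) = 0.71
¬(β ∨ (¬β ∧ β)) = 1 − 0.71 = 0.29

0.29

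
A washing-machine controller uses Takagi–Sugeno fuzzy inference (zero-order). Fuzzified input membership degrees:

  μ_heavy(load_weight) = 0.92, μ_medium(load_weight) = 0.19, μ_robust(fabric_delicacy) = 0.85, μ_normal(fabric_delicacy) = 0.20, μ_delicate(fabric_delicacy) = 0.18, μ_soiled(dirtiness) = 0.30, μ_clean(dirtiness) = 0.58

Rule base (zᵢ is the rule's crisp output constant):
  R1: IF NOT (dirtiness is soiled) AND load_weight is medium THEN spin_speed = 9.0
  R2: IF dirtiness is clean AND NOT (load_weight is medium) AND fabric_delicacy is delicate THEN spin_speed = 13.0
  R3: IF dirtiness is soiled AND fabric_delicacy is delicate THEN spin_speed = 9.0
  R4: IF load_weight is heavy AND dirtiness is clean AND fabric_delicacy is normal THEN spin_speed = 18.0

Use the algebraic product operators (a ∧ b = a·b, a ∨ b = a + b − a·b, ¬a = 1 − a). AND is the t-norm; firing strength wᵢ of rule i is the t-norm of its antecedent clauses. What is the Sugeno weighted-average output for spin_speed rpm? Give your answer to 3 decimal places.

12.433

R1 (z=9.0): ¬soiled=1−0.30=0.70, medium=0.19; AND[a·b] → w = 0.1330
R2 (z=13.0): clean=0.58, ¬medium=1−0.19=0.81, delicate=0.18; AND[a·b] → w = 0.0846
R3 (z=9.0): soiled=0.30, delicate=0.18; AND[a·b] → w = 0.0540
R4 (z=18.0): heavy=0.92, clean=0.58, normal=0.20; AND[a·b] → w = 0.1067
Weighted average = (0.1330·9.0 + 0.0846·13.0 + 0.0540·9.0 + 0.1067·18.0) / (0.1330 + 0.0846 + 0.0540 + 0.1067)
  = 4.7033 / 0.3783 = 12.433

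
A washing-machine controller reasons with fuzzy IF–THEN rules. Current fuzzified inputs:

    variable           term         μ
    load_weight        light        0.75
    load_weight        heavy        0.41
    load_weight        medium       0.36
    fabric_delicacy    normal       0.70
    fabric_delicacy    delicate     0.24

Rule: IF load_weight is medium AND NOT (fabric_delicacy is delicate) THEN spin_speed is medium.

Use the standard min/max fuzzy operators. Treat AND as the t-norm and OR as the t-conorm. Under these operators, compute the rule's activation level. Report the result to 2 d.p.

firing strength: medium=0.36, ¬delicate=1−0.24=0.76; AND[min(a, b)] → w = 0.36

0.36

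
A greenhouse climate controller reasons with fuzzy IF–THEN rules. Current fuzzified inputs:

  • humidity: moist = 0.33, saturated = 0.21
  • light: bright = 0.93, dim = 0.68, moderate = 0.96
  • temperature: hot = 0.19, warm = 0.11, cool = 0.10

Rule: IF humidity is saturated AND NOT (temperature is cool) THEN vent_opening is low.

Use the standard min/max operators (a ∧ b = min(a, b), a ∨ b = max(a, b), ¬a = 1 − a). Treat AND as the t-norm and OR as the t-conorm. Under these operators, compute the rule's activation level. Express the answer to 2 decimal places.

0.21

firing strength: saturated=0.21, ¬cool=1−0.10=0.90; AND[min(a, b)] → w = 0.21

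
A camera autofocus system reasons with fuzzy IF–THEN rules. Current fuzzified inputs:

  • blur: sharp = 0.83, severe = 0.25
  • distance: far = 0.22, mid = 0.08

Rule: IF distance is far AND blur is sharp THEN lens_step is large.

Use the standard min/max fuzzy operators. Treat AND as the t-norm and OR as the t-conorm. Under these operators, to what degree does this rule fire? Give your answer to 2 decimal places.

0.22

firing strength: far=0.22, sharp=0.83; AND[min(a, b)] → w = 0.22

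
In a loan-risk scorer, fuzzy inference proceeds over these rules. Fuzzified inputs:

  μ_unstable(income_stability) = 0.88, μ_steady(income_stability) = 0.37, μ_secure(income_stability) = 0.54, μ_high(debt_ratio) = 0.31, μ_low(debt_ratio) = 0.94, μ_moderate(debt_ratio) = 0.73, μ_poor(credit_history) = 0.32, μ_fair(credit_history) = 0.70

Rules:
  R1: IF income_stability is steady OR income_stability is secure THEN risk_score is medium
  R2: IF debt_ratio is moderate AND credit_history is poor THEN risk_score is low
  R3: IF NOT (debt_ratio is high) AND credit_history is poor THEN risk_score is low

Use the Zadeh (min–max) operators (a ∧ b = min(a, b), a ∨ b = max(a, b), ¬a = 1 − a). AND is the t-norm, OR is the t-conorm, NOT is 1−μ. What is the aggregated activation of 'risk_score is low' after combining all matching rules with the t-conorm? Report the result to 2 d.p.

0.32

R1: steady=0.37, secure=0.54; OR[max(a, b)] → w = 0.54
R2: moderate=0.73, poor=0.32; AND[min(a, b)] → w = 0.32
R3: ¬high=1−0.31=0.69, poor=0.32; AND[min(a, b)] → w = 0.32
Rules with consequent 'low': {R2, R3} → strengths 0.32, 0.32
Aggregate via t-conorm [max(a, b)]: 0.32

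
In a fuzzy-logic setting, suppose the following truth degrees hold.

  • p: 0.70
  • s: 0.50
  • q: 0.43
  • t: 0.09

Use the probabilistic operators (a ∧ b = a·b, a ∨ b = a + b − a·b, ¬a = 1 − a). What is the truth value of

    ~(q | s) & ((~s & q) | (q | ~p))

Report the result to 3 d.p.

q | s = a + b − a·b on (0.4300, 0.5000) = 0.7150
~(q | s) = 1 − 0.7150 = 0.2850
~s = 1 − 0.5000 = 0.5000
~s & q = a·b on (0.5000, 0.4300) = 0.2150
~p = 1 − 0.7000 = 0.3000
q | ~p = a + b − a·b on (0.4300, 0.3000) = 0.6010
(~s & q) | (q | ~p) = a + b − a·b on (0.2150, 0.6010) = 0.6868
~(q | s) & ((~s & q) | (q | ~p)) = a·b on (0.2850, 0.6868) = 0.1957

0.196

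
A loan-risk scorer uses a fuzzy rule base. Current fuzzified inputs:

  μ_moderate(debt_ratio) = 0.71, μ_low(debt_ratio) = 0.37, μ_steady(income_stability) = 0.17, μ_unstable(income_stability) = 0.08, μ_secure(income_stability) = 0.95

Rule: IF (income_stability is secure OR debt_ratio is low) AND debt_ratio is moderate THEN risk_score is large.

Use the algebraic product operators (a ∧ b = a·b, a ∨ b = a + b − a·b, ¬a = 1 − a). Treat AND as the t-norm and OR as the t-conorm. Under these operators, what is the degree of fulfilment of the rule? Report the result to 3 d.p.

firing strength: (secure=0.95 OR low=0.37) = 0.9685; AND[a·b] with moderate=0.71 → w = 0.6876

0.688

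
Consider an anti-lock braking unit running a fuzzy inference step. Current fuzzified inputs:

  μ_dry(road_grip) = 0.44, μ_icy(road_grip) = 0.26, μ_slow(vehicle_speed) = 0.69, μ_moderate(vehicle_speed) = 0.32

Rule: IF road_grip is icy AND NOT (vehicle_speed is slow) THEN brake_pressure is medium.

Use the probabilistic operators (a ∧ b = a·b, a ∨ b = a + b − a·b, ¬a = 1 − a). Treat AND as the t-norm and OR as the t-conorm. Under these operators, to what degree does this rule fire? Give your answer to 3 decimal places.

firing strength: icy=0.26, ¬slow=1−0.69=0.31; AND[a·b] → w = 0.0806

0.081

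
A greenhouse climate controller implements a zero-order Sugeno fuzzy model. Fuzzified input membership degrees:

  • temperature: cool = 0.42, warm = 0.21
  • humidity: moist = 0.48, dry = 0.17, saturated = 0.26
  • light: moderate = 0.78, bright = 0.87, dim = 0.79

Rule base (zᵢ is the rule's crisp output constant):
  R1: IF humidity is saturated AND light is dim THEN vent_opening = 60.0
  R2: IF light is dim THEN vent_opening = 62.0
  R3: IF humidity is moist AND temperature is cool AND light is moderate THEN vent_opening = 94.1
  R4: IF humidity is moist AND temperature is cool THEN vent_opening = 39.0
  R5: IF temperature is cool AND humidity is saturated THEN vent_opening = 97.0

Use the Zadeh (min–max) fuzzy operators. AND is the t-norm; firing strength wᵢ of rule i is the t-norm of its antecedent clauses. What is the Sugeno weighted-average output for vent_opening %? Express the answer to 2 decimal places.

R1 (z=60.0): saturated=0.26, dim=0.79; AND[min(a, b)] → w = 0.26
R2 (z=62.0): dim=0.79 → w = 0.79
R3 (z=94.1): moist=0.48, cool=0.42, moderate=0.78; AND[min(a, b)] → w = 0.42
R4 (z=39.0): moist=0.48, cool=0.42; AND[min(a, b)] → w = 0.42
R5 (z=97.0): cool=0.42, saturated=0.26; AND[min(a, b)] → w = 0.26
Weighted average = (0.26·60.0 + 0.79·62.0 + 0.42·94.1 + 0.42·39.0 + 0.26·97.0) / (0.26 + 0.79 + 0.42 + 0.42 + 0.26)
  = 145.7020 / 2.1500 = 67.77

67.77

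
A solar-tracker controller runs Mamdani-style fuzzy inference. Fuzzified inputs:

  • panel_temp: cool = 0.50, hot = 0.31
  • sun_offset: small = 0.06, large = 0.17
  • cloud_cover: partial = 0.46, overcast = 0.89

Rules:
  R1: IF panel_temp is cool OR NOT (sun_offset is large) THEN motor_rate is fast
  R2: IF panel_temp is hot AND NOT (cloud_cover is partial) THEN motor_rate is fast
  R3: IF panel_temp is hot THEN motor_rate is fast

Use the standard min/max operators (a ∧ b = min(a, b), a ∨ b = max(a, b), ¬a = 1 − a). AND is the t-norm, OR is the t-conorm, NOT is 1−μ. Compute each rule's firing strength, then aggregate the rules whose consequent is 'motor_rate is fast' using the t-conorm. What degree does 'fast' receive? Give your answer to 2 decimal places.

0.83

R1: cool=0.50, ¬large=1−0.17=0.83; OR[max(a, b)] → w = 0.83
R2: hot=0.31, ¬partial=1−0.46=0.54; AND[min(a, b)] → w = 0.31
R3: hot=0.31 → w = 0.31
Rules with consequent 'fast': {R1, R2, R3} → strengths 0.83, 0.31, 0.31
Aggregate via t-conorm [max(a, b)]: 0.83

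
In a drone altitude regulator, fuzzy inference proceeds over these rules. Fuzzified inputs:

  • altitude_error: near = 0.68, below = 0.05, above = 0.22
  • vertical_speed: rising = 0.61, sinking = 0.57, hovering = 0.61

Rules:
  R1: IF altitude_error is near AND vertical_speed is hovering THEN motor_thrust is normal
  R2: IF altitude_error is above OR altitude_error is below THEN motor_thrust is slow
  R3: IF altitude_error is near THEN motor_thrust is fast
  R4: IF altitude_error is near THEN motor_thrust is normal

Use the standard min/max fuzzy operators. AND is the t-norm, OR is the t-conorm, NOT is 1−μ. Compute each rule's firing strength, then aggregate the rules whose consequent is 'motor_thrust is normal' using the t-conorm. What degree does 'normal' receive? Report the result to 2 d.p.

0.68

R1: near=0.68, hovering=0.61; AND[min(a, b)] → w = 0.61
R2: above=0.22, below=0.05; OR[max(a, b)] → w = 0.22
R3: near=0.68 → w = 0.68
R4: near=0.68 → w = 0.68
Rules with consequent 'normal': {R1, R4} → strengths 0.61, 0.68
Aggregate via t-conorm [max(a, b)]: 0.68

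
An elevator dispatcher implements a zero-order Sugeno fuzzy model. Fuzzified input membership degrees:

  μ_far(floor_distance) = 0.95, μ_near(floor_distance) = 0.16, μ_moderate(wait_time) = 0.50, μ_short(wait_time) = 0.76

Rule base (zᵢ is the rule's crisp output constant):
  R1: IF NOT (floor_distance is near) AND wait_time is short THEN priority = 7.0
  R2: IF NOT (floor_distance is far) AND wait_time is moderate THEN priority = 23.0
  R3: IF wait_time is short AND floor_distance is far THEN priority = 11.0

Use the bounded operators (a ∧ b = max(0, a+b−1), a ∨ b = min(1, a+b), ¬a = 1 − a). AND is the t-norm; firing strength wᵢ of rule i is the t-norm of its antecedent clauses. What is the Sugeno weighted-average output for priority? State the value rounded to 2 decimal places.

9.17

R1 (z=7.0): ¬near=1−0.16=0.84, short=0.76; AND[max(0, a+b−1)] → w = 0.60
R2 (z=23.0): ¬far=1−0.95=0.05, moderate=0.50; AND[max(0, a+b−1)] → w = 0.00
R3 (z=11.0): short=0.76, far=0.95; AND[max(0, a+b−1)] → w = 0.71
Weighted average = (0.60·7.0 + 0.00·23.0 + 0.71·11.0) / (0.60 + 0.00 + 0.71)
  = 12.0100 / 1.3100 = 9.17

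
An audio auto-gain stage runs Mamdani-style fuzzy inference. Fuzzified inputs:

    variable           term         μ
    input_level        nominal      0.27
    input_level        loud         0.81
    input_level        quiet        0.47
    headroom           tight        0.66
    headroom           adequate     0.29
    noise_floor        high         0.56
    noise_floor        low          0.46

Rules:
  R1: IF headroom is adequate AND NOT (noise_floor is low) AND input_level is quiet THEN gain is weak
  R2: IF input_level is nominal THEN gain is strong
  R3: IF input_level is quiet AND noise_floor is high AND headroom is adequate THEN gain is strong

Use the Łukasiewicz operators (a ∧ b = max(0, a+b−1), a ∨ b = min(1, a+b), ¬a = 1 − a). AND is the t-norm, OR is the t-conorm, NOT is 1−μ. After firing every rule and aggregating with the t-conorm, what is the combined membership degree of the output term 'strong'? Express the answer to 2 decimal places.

R1: adequate=0.29, ¬low=1−0.46=0.54, quiet=0.47; AND[max(0, a+b−1)] → w = 0.00
R2: nominal=0.27 → w = 0.27
R3: quiet=0.47, high=0.56, adequate=0.29; AND[max(0, a+b−1)] → w = 0.00
Rules with consequent 'strong': {R2, R3} → strengths 0.27, 0.00
Aggregate via t-conorm [min(1, a+b)]: 0.27

0.27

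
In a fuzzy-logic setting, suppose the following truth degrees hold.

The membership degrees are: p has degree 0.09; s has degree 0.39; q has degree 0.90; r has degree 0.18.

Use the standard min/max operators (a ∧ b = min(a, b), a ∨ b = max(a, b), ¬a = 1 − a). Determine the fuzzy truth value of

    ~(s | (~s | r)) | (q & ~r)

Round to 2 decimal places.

0.82

~s = 1 − 0.39 = 0.61
~s | r = max(a, b) on (0.61, 0.18) = 0.61
s | (~s | r) = max(a, b) on (0.39, 0.61) = 0.61
~(s | (~s | r)) = 1 − 0.61 = 0.39
~r = 1 − 0.18 = 0.82
q & ~r = min(a, b) on (0.90, 0.82) = 0.82
~(s | (~s | r)) | (q & ~r) = max(a, b) on (0.39, 0.82) = 0.82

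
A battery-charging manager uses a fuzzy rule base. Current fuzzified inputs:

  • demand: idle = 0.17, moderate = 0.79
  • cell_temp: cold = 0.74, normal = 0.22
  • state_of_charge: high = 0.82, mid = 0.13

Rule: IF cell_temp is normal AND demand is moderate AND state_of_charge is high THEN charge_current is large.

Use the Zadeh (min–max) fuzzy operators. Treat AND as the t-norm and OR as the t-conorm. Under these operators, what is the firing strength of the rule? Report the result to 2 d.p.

0.22

firing strength: normal=0.22, moderate=0.79, high=0.82; AND[min(a, b)] → w = 0.22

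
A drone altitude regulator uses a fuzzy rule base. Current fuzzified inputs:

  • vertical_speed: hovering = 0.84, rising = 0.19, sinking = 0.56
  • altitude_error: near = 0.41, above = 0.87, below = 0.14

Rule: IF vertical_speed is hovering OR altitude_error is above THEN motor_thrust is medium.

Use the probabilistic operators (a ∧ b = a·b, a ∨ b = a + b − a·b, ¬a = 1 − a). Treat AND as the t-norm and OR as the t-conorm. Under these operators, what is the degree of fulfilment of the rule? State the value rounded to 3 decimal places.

0.979

firing strength: hovering=0.84, above=0.87; OR[a + b − a·b] → w = 0.9792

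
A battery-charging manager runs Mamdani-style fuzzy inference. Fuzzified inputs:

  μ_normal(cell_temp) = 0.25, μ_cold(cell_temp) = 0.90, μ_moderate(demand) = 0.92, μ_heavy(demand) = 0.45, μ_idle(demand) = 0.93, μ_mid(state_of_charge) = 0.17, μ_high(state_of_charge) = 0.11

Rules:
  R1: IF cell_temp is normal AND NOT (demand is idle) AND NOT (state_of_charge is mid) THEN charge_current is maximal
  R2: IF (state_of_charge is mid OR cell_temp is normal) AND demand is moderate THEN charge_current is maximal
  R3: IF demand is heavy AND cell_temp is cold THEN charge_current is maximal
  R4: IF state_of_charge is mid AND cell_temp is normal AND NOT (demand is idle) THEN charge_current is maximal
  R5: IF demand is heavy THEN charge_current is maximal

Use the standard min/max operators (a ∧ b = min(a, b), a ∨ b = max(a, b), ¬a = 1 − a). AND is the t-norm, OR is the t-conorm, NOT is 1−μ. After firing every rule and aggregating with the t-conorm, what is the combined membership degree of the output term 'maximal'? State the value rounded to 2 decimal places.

R1: normal=0.25, ¬idle=1−0.93=0.07, ¬mid=1−0.17=0.83; AND[min(a, b)] → w = 0.07
R2: (mid=0.17 OR normal=0.25) = 0.25; AND[min(a, b)] with moderate=0.92 → w = 0.25
R3: heavy=0.45, cold=0.90; AND[min(a, b)] → w = 0.45
R4: mid=0.17, normal=0.25, ¬idle=1−0.93=0.07; AND[min(a, b)] → w = 0.07
R5: heavy=0.45 → w = 0.45
Rules with consequent 'maximal': {R1, R2, R3, R4, R5} → strengths 0.07, 0.25, 0.45, 0.07, 0.45
Aggregate via t-conorm [max(a, b)]: 0.45

0.45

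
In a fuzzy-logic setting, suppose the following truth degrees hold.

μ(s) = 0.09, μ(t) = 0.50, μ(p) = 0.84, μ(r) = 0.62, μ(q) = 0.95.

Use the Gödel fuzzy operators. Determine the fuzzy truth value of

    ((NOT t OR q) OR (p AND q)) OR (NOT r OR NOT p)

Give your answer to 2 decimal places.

NOT t = 1 − 0.50 = 0.50
NOT t OR q = max(a, b) on (0.50, 0.95) = 0.95
p AND q = min(a, b) on (0.84, 0.95) = 0.84
(NOT t OR q) OR (p AND q) = max(a, b) on (0.95, 0.84) = 0.95
NOT r = 1 − 0.62 = 0.38
NOT p = 1 − 0.84 = 0.16
NOT r OR NOT p = max(a, b) on (0.38, 0.16) = 0.38
((NOT t OR q) OR (p AND q)) OR (NOT r OR NOT p) = max(a, b) on (0.95, 0.38) = 0.95

0.95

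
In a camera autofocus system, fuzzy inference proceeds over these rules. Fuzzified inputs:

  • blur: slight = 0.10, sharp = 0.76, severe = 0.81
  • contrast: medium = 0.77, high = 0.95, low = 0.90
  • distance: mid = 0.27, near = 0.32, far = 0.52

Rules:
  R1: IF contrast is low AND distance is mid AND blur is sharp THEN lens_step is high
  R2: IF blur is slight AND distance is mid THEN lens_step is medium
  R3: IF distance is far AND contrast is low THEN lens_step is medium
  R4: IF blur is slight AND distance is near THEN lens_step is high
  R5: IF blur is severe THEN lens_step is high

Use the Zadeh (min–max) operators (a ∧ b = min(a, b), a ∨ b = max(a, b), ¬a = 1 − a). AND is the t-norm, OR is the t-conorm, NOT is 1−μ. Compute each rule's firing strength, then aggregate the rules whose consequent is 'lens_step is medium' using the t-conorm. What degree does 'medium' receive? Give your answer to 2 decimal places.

0.52

R1: low=0.90, mid=0.27, sharp=0.76; AND[min(a, b)] → w = 0.27
R2: slight=0.10, mid=0.27; AND[min(a, b)] → w = 0.10
R3: far=0.52, low=0.90; AND[min(a, b)] → w = 0.52
R4: slight=0.10, near=0.32; AND[min(a, b)] → w = 0.10
R5: severe=0.81 → w = 0.81
Rules with consequent 'medium': {R2, R3} → strengths 0.10, 0.52
Aggregate via t-conorm [max(a, b)]: 0.52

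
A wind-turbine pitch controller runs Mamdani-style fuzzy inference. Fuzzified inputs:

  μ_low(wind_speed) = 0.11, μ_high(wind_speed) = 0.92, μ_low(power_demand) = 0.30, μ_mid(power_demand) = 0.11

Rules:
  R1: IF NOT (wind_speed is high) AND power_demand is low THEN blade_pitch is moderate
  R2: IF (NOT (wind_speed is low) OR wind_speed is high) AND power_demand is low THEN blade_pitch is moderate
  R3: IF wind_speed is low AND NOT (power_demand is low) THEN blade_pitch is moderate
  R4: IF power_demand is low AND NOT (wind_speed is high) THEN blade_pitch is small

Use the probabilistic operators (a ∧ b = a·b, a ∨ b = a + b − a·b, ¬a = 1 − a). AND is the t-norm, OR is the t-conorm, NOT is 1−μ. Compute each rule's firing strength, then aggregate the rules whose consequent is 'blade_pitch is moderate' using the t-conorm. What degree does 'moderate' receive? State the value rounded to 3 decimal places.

R1: ¬high=1−0.92=0.08, low=0.30; AND[a·b] → w = 0.0240
R2: (¬low=1−0.11=0.89 OR high=0.92) = 0.9912; AND[a·b] with low=0.30 → w = 0.2974
R3: low=0.11, ¬low=1−0.30=0.70; AND[a·b] → w = 0.0770
R4: low=0.30, ¬high=1−0.92=0.08; AND[a·b] → w = 0.0240
Rules with consequent 'moderate': {R1, R2, R3} → strengths 0.0240, 0.2974, 0.0770
Aggregate via t-conorm [a + b − a·b]: 0.3670

0.367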